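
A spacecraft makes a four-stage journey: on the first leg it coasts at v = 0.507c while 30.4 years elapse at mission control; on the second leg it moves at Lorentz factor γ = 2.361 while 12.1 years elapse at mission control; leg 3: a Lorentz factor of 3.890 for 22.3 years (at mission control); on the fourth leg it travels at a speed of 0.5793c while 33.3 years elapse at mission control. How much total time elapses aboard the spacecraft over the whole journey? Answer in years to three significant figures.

Leg 1: γ = 1/√(1 − 0.507²) = 1/√0.7430 = 1.160; τ_1 = 30.4/1.160 = 26.20 years.
Leg 2: γ = 2.361; τ_2 = 12.1/2.361 = 5.125 years.
Leg 3: γ = 3.890; τ_3 = 22.3/3.890 = 5.733 years.
Leg 4: γ = 1/√(1 − 0.5793²) = 1/√0.6644 = 1.227; τ_4 = 33.3/1.227 = 27.14 years.
Total: 26.20 + 5.125 + 5.733 + 27.14 years.

τ = 64.2 years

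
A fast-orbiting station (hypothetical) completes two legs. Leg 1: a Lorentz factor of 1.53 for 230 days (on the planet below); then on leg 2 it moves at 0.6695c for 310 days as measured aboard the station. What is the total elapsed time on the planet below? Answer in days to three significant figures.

Leg 1: 230 days is already measured on the planet below.
Leg 2: γ = 1/√(1 − 0.6695²) = 1/√0.5518 = 1.346; Δt_2 = 1.346 × 310 = 417.3 days.
Total: 230.0 + 417.3 days.

Δt = 647 days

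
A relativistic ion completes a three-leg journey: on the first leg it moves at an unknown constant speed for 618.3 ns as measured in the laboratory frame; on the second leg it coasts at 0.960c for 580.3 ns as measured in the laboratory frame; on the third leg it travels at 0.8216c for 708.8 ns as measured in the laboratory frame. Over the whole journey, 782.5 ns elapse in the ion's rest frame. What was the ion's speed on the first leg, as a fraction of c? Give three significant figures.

β = 0.937

Leg 1: speed unknown; τ_1 = 618.3/γ_1.
Leg 2: γ = 1/√(1 − 0.960²) = 25/7 ≈ 3.571; τ_2 = 580.3/3.571 = 162.5 ns.
Leg 3: γ = 1/√(1 − 0.8216²) = 1/√0.3250 = 1.754; τ_3 = 708.8/1.754 = 404.1 ns.
Total proper time: τ_1 + 162.5 + 404.1 = 782.5, so τ_1 = 782.5 − 566.5 = 216.0 ns.
γ_1 = 618.3/216.0 = 2.863; β = √(1 − 1/γ²) = √0.8780.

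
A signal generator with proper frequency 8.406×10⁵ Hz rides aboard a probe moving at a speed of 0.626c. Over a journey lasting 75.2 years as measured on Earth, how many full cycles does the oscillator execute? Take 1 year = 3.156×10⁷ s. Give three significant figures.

N = 1.56×10¹⁵

γ = 1/√(1 − 0.626²) = 1/√0.6081 = 1.282
The oscillator's own cycle count is N = f × τ where τ is the proper time aboard the probe. τ = Δt/γ = 75.2/1.282 = 58.64 years = 1.851×10⁹ s.
N = 8.406×10⁵ × 1.851×10⁹ = 1.556×10¹⁵.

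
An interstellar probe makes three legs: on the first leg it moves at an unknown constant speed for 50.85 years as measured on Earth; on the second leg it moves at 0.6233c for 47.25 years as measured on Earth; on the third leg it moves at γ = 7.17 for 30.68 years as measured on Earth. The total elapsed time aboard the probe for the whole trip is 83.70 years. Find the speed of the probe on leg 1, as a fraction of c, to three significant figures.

β = 0.550

Leg 1: speed unknown; τ_1 = 50.85/γ_1.
Leg 2: γ = 1/√(1 − 0.6233²) = 1/√0.6115 = 1.279; τ_2 = 47.25/1.279 = 36.95 years.
Leg 3: γ = 7.17; τ_3 = 30.68/7.170 = 4.279 years.
Total proper time: τ_1 + 36.95 + 4.279 = 83.70, so τ_1 = 83.70 − 41.23 = 42.47 years.
γ_1 = 50.85/42.47 = 1.197; β = √(1 − 1/γ²) = √0.3024.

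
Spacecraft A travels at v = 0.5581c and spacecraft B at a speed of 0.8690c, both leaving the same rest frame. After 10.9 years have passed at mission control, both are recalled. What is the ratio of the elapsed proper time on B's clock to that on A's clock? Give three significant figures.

τ_B/τ_A = 0.596

A: γ = 1/√(1 − 0.5581²) = 1/√0.6885 = 1.205. B: γ = 1/√(1 − 0.8690²) = 1/√0.2448 = 2.021.
τ_A/τ_B = γ_B/γ_A = 2.021/1.205 = 1.677, so τ_B/τ_A = 0.5963.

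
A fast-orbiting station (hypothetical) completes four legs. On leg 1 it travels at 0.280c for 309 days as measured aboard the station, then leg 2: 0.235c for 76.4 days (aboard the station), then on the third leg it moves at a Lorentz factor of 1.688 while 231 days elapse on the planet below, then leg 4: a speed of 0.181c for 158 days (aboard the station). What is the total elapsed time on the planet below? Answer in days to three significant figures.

Leg 1: γ = 1/√(1 − 0.280²) = 25/24 ≈ 1.042; Δt_1 = 1.042 × 309 = 321.9 days.
Leg 2: γ = 1/√(1 − 0.235²) = 1/√0.9448 = 1.029; Δt_2 = 1.029 × 76.4 = 78.60 days.
Leg 3: 231 days is already measured on the planet below.
Leg 4: γ = 1/√(1 − 0.181²) = 1/√0.9672 = 1.017; Δt_4 = 1.017 × 158 = 160.7 days.
Total: 321.9 + 78.60 + 231.0 + 160.7 days.

Δt = 792 days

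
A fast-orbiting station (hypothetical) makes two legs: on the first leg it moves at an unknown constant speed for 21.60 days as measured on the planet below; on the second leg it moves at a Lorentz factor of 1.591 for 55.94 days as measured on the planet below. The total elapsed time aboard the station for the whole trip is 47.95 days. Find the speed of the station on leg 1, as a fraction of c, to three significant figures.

Leg 1: speed unknown; τ_1 = 21.60/γ_1.
Leg 2: γ = 1.591; τ_2 = 55.94/1.591 = 35.16 days.
Total proper time: τ_1 + 35.16 = 47.95, so τ_1 = 47.95 − 35.16 = 12.79 days.
γ_1 = 21.60/12.79 = 1.689; β = √(1 − 1/γ²) = √0.6494.

β = 0.806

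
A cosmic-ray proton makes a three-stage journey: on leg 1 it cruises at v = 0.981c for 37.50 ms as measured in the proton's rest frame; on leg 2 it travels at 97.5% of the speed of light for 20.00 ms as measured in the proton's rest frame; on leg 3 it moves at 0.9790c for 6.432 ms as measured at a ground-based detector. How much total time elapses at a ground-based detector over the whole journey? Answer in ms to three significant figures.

Δt = 290 ms

Leg 1: γ = 1/√(1 − 0.981²) = 1/√0.03764 = 5.154; Δt_1 = 5.154 × 37.50 = 193.3 ms.
Leg 2: β = 0.975; γ = 1/√(1 − 0.975²) = 1/√0.04938 = 4.500; Δt_2 = 4.500 × 20.00 = 90.01 ms.
Leg 3: 6.432 ms is already measured at a ground-based detector.
Total: 193.3 + 90.01 + 6.432 ms.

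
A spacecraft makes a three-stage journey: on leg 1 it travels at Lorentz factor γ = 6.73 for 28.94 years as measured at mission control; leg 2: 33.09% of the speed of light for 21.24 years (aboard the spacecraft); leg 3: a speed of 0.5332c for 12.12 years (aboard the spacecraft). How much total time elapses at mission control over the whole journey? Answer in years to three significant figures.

Δt = 65.8 years

Leg 1: 28.94 years is already measured at mission control.
Leg 2: β = 0.3309; γ = 1/√(1 − 0.3309²) = 1/√0.8905 = 1.060; Δt_2 = 1.060 × 21.24 = 22.51 years.
Leg 3: γ = 1/√(1 − 0.5332²) = 1/√0.7157 = 1.182; Δt_3 = 1.182 × 12.12 = 14.33 years.
Total: 28.94 + 22.51 + 14.33 years.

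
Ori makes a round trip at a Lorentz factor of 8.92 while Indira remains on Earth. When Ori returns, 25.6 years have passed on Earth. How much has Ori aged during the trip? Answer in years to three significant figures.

τ = 2.87 years

γ = 8.92
Ori's clock measures proper time along the trip: τ = Δt/γ = 25.6/8.920 years.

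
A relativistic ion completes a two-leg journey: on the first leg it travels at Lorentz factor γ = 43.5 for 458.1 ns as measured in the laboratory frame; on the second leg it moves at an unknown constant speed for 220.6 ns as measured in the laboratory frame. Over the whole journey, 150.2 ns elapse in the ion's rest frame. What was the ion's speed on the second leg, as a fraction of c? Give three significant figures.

Leg 1: γ = 43.5; τ_1 = 458.1/43.50 = 10.53 ns.
Leg 2: speed unknown; τ_2 = 220.6/γ_2.
Total proper time: 10.53 + τ_2 = 150.2, so τ_2 = 150.2 − 10.53 = 139.7 ns.
γ_2 = 220.6/139.7 = 1.579; β = √(1 − 1/γ²) = √0.5991.

β = 0.774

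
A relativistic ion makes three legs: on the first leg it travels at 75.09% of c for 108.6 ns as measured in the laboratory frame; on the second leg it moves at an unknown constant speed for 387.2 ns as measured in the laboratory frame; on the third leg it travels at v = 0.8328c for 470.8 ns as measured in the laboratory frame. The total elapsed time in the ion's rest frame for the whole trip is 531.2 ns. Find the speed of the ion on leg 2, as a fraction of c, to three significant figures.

Leg 1: β = 0.7509; γ = 1/√(1 − 0.7509²) = 1/√0.4361 = 1.514; τ_1 = 108.6/1.514 = 71.72 ns.
Leg 2: speed unknown; τ_2 = 387.2/γ_2.
Leg 3: γ = 1/√(1 − 0.8328²) = 1/√0.3064 = 1.806; τ_3 = 470.8/1.806 = 260.6 ns.
Total proper time: 71.72 + τ_2 + 260.6 = 531.2, so τ_2 = 531.2 − 332.3 = 198.9 ns.
γ_2 = 387.2/198.9 = 1.947; β = √(1 − 1/γ²) = √0.7362.

β = 0.858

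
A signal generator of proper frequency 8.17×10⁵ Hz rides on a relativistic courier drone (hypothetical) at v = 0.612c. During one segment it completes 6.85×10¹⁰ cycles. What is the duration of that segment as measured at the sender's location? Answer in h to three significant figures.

Δt = 29.4 h

γ = 1/√(1 − 0.612²) = 1/√0.6255 = 1.264
Proper time for N cycles: τ = N/f = 6.85×10¹⁰/(8.17×10⁵) = 8.384×10⁴ s = 23.29 h.
Lab-frame duration Δt = γτ = 1.264 × 23.29 = 29.45 h.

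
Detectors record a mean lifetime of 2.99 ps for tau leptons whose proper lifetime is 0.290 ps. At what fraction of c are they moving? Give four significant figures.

β = 0.9953

γ = Δt/τ₀ = 2.99/0.290 = 10.31
β = √(1 − 1/γ²) = √(1 − 0.009407) = √0.9906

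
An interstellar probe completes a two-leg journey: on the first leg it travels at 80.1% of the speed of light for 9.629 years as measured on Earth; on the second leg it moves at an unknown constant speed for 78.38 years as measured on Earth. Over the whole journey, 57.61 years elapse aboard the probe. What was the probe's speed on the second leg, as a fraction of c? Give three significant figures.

Leg 1: β = 0.801; γ = 1/√(1 − 0.801²) = 1/√0.3584 = 1.670; τ_1 = 9.629/1.670 = 5.765 years.
Leg 2: speed unknown; τ_2 = 78.38/γ_2.
Total proper time: 5.765 + τ_2 = 57.61, so τ_2 = 57.61 − 5.765 = 51.85 years.
γ_2 = 78.38/51.85 = 1.512; β = √(1 − 1/γ²) = √0.5625.

β = 0.750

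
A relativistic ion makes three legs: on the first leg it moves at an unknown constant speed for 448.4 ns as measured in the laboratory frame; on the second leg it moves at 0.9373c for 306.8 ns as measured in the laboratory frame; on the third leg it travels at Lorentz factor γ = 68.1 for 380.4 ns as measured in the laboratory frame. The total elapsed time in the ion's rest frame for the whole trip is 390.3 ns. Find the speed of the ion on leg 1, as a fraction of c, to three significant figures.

Leg 1: speed unknown; τ_1 = 448.4/γ_1.
Leg 2: γ = 1/√(1 − 0.9373²) = 1/√0.1215 = 2.869; τ_2 = 306.8/2.869 = 106.9 ns.
Leg 3: γ = 68.1; τ_3 = 380.4/68.10 = 5.586 ns.
Total proper time: τ_1 + 106.9 + 5.586 = 390.3, so τ_1 = 390.3 − 112.5 = 277.8 ns.
γ_1 = 448.4/277.8 = 1.614; β = √(1 − 1/γ²) = √0.6162.

β = 0.785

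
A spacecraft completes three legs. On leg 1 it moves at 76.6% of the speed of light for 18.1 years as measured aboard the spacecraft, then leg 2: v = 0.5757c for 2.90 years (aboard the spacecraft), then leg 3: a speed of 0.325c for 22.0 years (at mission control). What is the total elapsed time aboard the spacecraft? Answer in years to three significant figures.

τ = 41.8 years

Leg 1: 18.1 years is already measured aboard the spacecraft.
Leg 2: 2.90 years is already measured aboard the spacecraft.
Leg 3: γ = 1/√(1 − 0.325²) = 1/√0.8944 = 1.057; τ_3 = 22.0/1.057 = 20.81 years.
Total: 18.10 + 2.900 + 20.81 years.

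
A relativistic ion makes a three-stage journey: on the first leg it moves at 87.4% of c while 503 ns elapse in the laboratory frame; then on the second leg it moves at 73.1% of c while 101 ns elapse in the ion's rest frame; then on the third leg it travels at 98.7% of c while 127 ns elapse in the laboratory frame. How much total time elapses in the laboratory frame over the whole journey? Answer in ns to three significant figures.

Leg 1: 503 ns is already measured in the laboratory frame.
Leg 2: β = 0.731; γ = 1/√(1 − 0.731²) = 1/√0.4656 = 1.465; Δt_2 = 1.465 × 101 = 148.0 ns.
Leg 3: 127 ns is already measured in the laboratory frame.
Total: 503.0 + 148.0 + 127.0 ns.

Δt = 778 ns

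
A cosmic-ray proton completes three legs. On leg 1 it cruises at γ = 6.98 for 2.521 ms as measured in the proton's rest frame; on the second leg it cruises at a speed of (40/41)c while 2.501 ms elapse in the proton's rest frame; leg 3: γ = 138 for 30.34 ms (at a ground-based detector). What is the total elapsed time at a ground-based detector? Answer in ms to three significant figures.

Leg 1: γ = 6.98; Δt_1 = 6.980 × 2.521 = 17.60 ms.
Leg 2: γ = 1/√(1 − (40/41)²) = 41/9 ≈ 4.556; Δt_2 = 4.556 × 2.501 = 11.39 ms.
Leg 3: 30.34 ms is already measured at a ground-based detector.
Total: 17.60 + 11.39 + 30.34 ms.

Δt = 59.3 ms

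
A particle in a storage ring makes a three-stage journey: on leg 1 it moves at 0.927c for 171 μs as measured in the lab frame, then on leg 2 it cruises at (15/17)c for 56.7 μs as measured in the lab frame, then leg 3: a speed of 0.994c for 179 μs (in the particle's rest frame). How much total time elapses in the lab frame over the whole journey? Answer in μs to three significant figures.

Δt = 1860 μs

Leg 1: 171 μs is already measured in the lab frame.
Leg 2: 56.7 μs is already measured in the lab frame.
Leg 3: γ = 1/√(1 − 0.994²) = 1/√0.01196 = 9.142; Δt_3 = 9.142 × 179 = 1636 μs.
Total: 171.0 + 56.70 + 1636 μs.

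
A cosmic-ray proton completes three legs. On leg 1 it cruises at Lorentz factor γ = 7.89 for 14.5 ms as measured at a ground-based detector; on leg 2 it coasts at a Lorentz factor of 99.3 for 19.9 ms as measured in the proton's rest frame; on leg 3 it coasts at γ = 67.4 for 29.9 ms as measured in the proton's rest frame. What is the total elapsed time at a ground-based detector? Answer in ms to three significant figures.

Leg 1: 14.5 ms is already measured at a ground-based detector.
Leg 2: γ = 99.3; Δt_2 = 99.30 × 19.9 = 1976 ms.
Leg 3: γ = 67.4; Δt_3 = 67.40 × 29.9 = 2015 ms.
Total: 14.50 + 1976 + 2015 ms.

Δt = 4010 ms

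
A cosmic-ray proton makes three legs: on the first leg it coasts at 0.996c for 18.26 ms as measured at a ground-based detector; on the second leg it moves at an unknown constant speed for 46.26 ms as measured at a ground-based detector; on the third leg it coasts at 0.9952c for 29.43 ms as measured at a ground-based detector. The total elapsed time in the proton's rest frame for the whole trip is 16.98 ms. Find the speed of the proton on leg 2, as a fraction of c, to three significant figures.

β = 0.963

Leg 1: γ = 1/√(1 − 0.996²) = 1/√0.007984 = 11.19; τ_1 = 18.26/11.19 = 1.632 ms.
Leg 2: speed unknown; τ_2 = 46.26/γ_2.
Leg 3: γ = 1/√(1 − 0.9952²) = 1/√0.009577 = 10.22; τ_3 = 29.43/10.22 = 2.880 ms.
Total proper time: 1.632 + τ_2 + 2.880 = 16.98, so τ_2 = 16.98 − 4.512 = 12.47 ms.
γ_2 = 46.26/12.47 = 3.710; β = √(1 − 1/γ²) = √0.9274.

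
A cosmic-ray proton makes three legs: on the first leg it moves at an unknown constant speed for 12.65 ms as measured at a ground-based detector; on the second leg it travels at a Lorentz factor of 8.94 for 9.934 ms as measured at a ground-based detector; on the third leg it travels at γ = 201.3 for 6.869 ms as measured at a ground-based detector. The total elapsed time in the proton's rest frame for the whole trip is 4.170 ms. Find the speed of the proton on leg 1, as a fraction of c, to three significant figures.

Leg 1: speed unknown; τ_1 = 12.65/γ_1.
Leg 2: γ = 8.94; τ_2 = 9.934/8.940 = 1.111 ms.
Leg 3: γ = 201.3; τ_3 = 6.869/201.3 = 0.03412 ms.
Total proper time: τ_1 + 1.111 + 0.03412 = 4.170, so τ_1 = 4.170 − 1.145 = 3.025 ms.
γ_1 = 12.65/3.025 = 4.182; β = √(1 − 1/γ²) = √0.9428.

β = 0.971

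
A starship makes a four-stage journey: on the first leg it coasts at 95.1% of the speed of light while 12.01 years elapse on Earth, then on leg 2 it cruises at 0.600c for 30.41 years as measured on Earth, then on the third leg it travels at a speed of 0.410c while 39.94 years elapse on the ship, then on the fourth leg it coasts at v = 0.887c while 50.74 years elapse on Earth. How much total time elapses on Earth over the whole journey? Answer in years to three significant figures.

Leg 1: 12.01 years is already measured on Earth.
Leg 2: 30.41 years is already measured on Earth.
Leg 3: γ = 1/√(1 − 0.410²) = 1/√0.8319 = 1.096; Δt_3 = 1.096 × 39.94 = 43.79 years.
Leg 4: 50.74 years is already measured on Earth.
Total: 12.01 + 30.41 + 43.79 + 50.74 years.

Δt = 137 years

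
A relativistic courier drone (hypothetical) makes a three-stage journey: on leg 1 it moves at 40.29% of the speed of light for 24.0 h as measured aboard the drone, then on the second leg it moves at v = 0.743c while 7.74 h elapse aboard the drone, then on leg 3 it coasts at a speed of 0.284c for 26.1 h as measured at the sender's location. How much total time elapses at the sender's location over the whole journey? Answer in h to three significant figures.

Leg 1: β = 0.4029; γ = 1/√(1 − 0.4029²) = 1/√0.8377 = 1.093; Δt_1 = 1.093 × 24.0 = 26.22 h.
Leg 2: γ = 1/√(1 − 0.743²) = 1/√0.4480 = 1.494; Δt_2 = 1.494 × 7.74 = 11.56 h.
Leg 3: 26.1 h is already measured at the sender's location.
Total: 26.22 + 11.56 + 26.10 h.

Δt = 63.9 h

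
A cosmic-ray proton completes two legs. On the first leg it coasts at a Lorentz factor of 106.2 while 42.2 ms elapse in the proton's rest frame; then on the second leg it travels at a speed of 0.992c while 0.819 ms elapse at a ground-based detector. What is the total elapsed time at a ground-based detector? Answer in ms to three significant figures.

Leg 1: γ = 106.2; Δt_1 = 106.2 × 42.2 = 4482 ms.
Leg 2: 0.819 ms is already measured at a ground-based detector.
Total: 4482 + 0.8190 ms.

Δt = 4480 ms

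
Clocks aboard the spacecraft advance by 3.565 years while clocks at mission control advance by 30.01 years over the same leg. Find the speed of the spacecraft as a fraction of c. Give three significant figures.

The proper time is measured aboard the spacecraft (both events occur at the spacecraft's location); Δt is measured at mission control. γ = Δt/τ = 30.01/3.565 = 8.418.
β = √(1 − 1/γ²) = √(1 − 0.01411) = √0.9859

v = 0.993c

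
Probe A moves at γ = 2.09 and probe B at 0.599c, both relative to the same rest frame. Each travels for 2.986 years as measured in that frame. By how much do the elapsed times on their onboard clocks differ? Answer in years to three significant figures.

A: γ = 2.09; τ_A = 2.986/2.090 = 1.429 years.
B: γ = 1/√(1 − 0.599²) = 1/√0.6412 = 1.249; τ_B = 2.986/1.249 = 2.391 years.

|τ_A − τ_B| = 0.962 years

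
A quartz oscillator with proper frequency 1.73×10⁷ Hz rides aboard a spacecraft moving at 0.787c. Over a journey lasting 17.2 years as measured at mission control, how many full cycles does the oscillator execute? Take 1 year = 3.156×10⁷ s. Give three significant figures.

N = 5.79×10¹⁵

γ = 1/√(1 − 0.787²) = 1/√0.3806 = 1.621
The oscillator's own cycle count is N = f × τ where τ is the proper time aboard the spacecraft. τ = Δt/γ = 17.2/1.621 = 10.61 years = 3.349×10⁸ s.
N = 1.73×10⁷ × 3.349×10⁸ = 5.794×10¹⁵.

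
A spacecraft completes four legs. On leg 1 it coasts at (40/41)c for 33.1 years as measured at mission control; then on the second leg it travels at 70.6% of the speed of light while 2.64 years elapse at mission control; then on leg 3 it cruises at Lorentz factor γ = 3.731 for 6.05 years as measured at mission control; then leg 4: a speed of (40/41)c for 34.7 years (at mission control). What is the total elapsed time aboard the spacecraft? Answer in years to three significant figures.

Leg 1: γ = 1/√(1 − (40/41)²) = 41/9 ≈ 4.556; τ_1 = 33.1/4.556 = 7.266 years.
Leg 2: β = 0.706; γ = 1/√(1 − 0.706²) = 1/√0.5016 = 1.412; τ_2 = 2.64/1.412 = 1.870 years.
Leg 3: γ = 3.731; τ_3 = 6.05/3.731 = 1.622 years.
Leg 4: γ = 1/√(1 − (40/41)²) = 41/9 ≈ 4.556; τ_4 = 34.7/4.556 = 7.617 years.
Total: 7.266 + 1.870 + 1.622 + 7.617 years.

τ = 18.4 years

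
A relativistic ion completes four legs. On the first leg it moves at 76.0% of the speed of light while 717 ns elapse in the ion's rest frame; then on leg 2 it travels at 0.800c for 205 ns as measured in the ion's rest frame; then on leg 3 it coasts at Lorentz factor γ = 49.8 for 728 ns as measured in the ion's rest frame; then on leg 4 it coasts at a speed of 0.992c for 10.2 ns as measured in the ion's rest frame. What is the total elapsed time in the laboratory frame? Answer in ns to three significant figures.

Δt = 3.78×10⁴ ns

Leg 1: β = 0.760; γ = 1/√(1 − 0.760²) = 1/√0.4224 = 1.539; Δt_1 = 1.539 × 717 = 1103 ns.
Leg 2: γ = 1/√(1 − 0.800²) = 5/3 ≈ 1.667; Δt_2 = 1.667 × 205 = 341.7 ns.
Leg 3: γ = 49.8; Δt_3 = 49.80 × 728 = 3.625×10⁴ ns.
Leg 4: γ = 1/√(1 − 0.992²) = 1/√0.01594 = 7.922; Δt_4 = 7.922 × 10.2 = 80.80 ns.
Total: 1103 + 341.7 + 3.625×10⁴ + 80.80 ns.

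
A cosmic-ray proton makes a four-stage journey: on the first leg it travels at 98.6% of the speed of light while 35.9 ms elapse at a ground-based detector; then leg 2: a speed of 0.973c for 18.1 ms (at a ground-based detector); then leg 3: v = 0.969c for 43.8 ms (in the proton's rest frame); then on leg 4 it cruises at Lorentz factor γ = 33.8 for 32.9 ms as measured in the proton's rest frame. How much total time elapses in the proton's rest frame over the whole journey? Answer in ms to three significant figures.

τ = 86.9 ms

Leg 1: β = 0.986; γ = 1/√(1 − 0.986²) = 1/√0.02780 = 5.997; τ_1 = 35.9/5.997 = 5.986 ms.
Leg 2: γ = 1/√(1 − 0.973²) = 1/√0.05327 = 4.333; τ_2 = 18.1/4.333 = 4.178 ms.
Leg 3: 43.8 ms is already measured in the proton's rest frame.
Leg 4: 32.9 ms is already measured in the proton's rest frame.
Total: 5.986 + 4.178 + 43.80 + 32.90 ms.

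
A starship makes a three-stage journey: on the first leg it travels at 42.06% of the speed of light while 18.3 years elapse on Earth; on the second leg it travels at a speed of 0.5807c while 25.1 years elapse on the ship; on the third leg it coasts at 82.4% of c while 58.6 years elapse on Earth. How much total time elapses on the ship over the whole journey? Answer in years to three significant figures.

τ = 74.9 years

Leg 1: β = 0.4206; γ = 1/√(1 − 0.4206²) = 1/√0.8231 = 1.102; τ_1 = 18.3/1.102 = 16.60 years.
Leg 2: 25.1 years is already measured on the ship.
Leg 3: β = 0.824; γ = 1/√(1 − 0.824²) = 1/√0.3210 = 1.765; τ_3 = 58.6/1.765 = 33.20 years.
Total: 16.60 + 25.10 + 33.20 years.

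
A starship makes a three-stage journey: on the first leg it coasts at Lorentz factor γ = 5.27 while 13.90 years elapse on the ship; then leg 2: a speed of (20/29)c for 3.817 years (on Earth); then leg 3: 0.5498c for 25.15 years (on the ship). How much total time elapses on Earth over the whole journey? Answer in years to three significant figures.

Δt = 107 years

Leg 1: γ = 5.27; Δt_1 = 5.270 × 13.90 = 73.25 years.
Leg 2: 3.817 years is already measured on Earth.
Leg 3: γ = 1/√(1 − 0.5498²) = 1/√0.6977 = 1.197; Δt_3 = 1.197 × 25.15 = 30.11 years.
Total: 73.25 + 3.817 + 30.11 years.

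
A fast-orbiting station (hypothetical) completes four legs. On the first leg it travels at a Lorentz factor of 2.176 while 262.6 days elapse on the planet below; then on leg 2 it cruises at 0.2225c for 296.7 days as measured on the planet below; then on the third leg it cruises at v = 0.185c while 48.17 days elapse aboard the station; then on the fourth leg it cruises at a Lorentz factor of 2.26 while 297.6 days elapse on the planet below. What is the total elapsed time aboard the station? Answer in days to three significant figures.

τ = 590 days

Leg 1: γ = 2.176; τ_1 = 262.6/2.176 = 120.7 days.
Leg 2: γ = 1/√(1 − 0.2225²) = 1/√0.9505 = 1.026; τ_2 = 296.7/1.026 = 289.3 days.
Leg 3: 48.17 days is already measured aboard the station.
Leg 4: γ = 2.26; τ_4 = 297.6/2.260 = 131.7 days.
Total: 120.7 + 289.3 + 48.17 + 131.7 days.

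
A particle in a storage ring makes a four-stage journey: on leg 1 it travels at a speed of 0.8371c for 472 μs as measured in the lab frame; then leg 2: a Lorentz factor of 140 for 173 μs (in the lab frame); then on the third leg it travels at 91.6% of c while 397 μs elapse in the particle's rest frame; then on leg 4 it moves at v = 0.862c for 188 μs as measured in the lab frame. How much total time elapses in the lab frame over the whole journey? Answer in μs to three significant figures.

Δt = 1820 μs

Leg 1: 472 μs is already measured in the lab frame.
Leg 2: 173 μs is already measured in the lab frame.
Leg 3: β = 0.916; γ = 1/√(1 − 0.916²) = 1/√0.1609 = 2.493; Δt_3 = 2.493 × 397 = 989.6 μs.
Leg 4: 188 μs is already measured in the lab frame.
Total: 472.0 + 173.0 + 989.6 + 188.0 μs.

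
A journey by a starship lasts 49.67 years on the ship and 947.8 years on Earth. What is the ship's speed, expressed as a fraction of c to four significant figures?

β = 0.9986

The proper time is measured on the ship (both events occur at the ship's location); Δt is measured on Earth. γ = Δt/τ = 947.8/49.67 = 19.08.
β = √(1 − 1/γ²) = √(1 − 0.002746) = √0.9973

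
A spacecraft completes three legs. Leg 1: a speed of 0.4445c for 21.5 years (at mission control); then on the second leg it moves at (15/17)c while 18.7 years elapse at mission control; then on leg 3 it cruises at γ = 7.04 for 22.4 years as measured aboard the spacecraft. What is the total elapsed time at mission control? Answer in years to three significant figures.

Δt = 198 years

Leg 1: 21.5 years is already measured at mission control.
Leg 2: 18.7 years is already measured at mission control.
Leg 3: γ = 7.04; Δt_3 = 7.040 × 22.4 = 157.7 years.
Total: 21.50 + 18.70 + 157.7 years.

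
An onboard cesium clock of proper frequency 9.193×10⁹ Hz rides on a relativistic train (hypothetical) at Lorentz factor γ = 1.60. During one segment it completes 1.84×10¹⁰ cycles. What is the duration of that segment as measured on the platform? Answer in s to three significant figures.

Δt = 3.20 s

γ = 1.60
Proper time for N cycles: τ = N/f = 1.84×10¹⁰/(9.193×10⁹) = 2.002×10⁰ s = 2.002 s.
Lab-frame duration Δt = γτ = 1.600 × 2.002 = 3.202 s.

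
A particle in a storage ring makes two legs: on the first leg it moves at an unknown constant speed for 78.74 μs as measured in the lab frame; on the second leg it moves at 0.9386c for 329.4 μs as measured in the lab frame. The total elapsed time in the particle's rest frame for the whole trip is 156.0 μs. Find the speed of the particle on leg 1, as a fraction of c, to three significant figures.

Leg 1: speed unknown; τ_1 = 78.74/γ_1.
Leg 2: γ = 1/√(1 − 0.9386²) = 1/√0.1190 = 2.898; τ_2 = 329.4/2.898 = 113.6 μs.
Total proper time: τ_1 + 113.6 = 156.0, so τ_1 = 156.0 − 113.6 = 42.35 μs.
γ_1 = 78.74/42.35 = 1.859; β = √(1 − 1/γ²) = √0.7107.

β = 0.843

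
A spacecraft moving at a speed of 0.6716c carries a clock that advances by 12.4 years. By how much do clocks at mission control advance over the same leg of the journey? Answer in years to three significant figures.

Δt = 16.7 years

γ = 1/√(1 − 0.6716²) = 1/√0.5490 = 1.350
The interval measured aboard the spacecraft is the proper time (both events occur at the same place in that frame); the lab-frame interval is Δt = γτ = 1.350 × 12.4 years.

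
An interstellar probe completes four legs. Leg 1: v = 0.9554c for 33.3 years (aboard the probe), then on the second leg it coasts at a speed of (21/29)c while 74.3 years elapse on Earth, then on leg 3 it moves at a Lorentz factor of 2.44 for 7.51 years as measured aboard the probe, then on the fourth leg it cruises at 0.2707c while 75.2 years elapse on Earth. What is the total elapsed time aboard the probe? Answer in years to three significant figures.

τ = 164 years

Leg 1: 33.3 years is already measured aboard the probe.
Leg 2: γ = 1/√(1 − (21/29)²) = 29/20 = 1.450; τ_2 = 74.3/1.450 = 51.24 years.
Leg 3: 7.51 years is already measured aboard the probe.
Leg 4: γ = 1/√(1 − 0.2707²) = 1/√0.9267 = 1.039; τ_4 = 75.2/1.039 = 72.39 years.
Total: 33.30 + 51.24 + 7.510 + 72.39 years.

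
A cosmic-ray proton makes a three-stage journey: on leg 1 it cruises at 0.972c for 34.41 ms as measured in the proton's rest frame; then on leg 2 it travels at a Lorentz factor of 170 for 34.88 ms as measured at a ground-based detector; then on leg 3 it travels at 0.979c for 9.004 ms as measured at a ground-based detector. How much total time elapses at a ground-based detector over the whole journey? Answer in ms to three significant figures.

Leg 1: γ = 1/√(1 − 0.972²) = 1/√0.05522 = 4.256; Δt_1 = 4.256 × 34.41 = 146.4 ms.
Leg 2: 34.88 ms is already measured at a ground-based detector.
Leg 3: 9.004 ms is already measured at a ground-based detector.
Total: 146.4 + 34.88 + 9.004 ms.

Δt = 190 ms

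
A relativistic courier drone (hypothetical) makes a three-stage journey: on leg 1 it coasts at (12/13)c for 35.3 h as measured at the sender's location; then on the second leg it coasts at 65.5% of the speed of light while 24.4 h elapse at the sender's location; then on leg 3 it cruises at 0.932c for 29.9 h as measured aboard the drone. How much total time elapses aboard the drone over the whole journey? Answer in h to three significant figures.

Leg 1: γ = 1/√(1 − (12/13)²) = 13/5 = 2.600; τ_1 = 35.3/2.600 = 13.58 h.
Leg 2: β = 0.655; γ = 1/√(1 − 0.655²) = 1/√0.5710 = 1.323; τ_2 = 24.4/1.323 = 18.44 h.
Leg 3: 29.9 h is already measured aboard the drone.
Total: 13.58 + 18.44 + 29.90 h.

τ = 61.9 h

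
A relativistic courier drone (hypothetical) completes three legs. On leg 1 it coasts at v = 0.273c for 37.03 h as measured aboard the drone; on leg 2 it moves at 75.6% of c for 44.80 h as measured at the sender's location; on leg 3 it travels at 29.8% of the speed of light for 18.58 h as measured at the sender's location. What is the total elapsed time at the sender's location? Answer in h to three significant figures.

Leg 1: γ = 1/√(1 − 0.273²) = 1/√0.9255 = 1.039; Δt_1 = 1.039 × 37.03 = 38.49 h.
Leg 2: 44.80 h is already measured at the sender's location.
Leg 3: 18.58 h is already measured at the sender's location.
Total: 38.49 + 44.80 + 18.58 h.

Δt = 102 h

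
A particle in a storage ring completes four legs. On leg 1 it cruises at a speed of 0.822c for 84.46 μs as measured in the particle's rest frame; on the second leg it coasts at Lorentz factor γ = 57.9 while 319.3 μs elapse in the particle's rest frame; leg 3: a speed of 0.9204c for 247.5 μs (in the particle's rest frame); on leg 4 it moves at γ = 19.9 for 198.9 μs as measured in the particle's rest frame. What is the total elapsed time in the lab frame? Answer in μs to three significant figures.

Δt = 2.32×10⁴ μs

Leg 1: γ = 1/√(1 − 0.822²) = 1/√0.3243 = 1.756; Δt_1 = 1.756 × 84.46 = 148.3 μs.
Leg 2: γ = 57.9; Δt_2 = 57.90 × 319.3 = 1.849×10⁴ μs.
Leg 3: γ = 1/√(1 − 0.9204²) = 1/√0.1529 = 2.558; Δt_3 = 2.558 × 247.5 = 633.0 μs.
Leg 4: γ = 19.9; Δt_4 = 19.90 × 198.9 = 3958 μs.
Total: 148.3 + 1.849×10⁴ + 633.0 + 3958 μs.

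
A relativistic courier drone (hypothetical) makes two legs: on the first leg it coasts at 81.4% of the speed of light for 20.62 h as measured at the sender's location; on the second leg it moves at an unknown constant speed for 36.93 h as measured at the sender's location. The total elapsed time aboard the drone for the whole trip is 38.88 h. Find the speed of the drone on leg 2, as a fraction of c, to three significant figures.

Leg 1: β = 0.814; γ = 1/√(1 − 0.814²) = 1/√0.3374 = 1.722; τ_1 = 20.62/1.722 = 11.98 h.
Leg 2: speed unknown; τ_2 = 36.93/γ_2.
Total proper time: 11.98 + τ_2 = 38.88, so τ_2 = 38.88 − 11.98 = 26.90 h.
γ_2 = 36.93/26.90 = 1.373; β = √(1 − 1/γ²) = √0.4693.

β = 0.685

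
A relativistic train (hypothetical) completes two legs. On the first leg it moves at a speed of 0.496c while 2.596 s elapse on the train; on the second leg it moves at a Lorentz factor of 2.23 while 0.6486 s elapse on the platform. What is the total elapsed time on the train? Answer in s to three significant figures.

Leg 1: 2.596 s is already measured on the train.
Leg 2: γ = 2.23; τ_2 = 0.6486/2.230 = 0.2909 s.
Total: 2.596 + 0.2909 s.

τ = 2.89 s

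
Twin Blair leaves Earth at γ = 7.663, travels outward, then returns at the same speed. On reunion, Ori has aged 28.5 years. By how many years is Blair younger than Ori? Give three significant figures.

γ = 7.663
Blair's elapsed proper time: τ = 28.5/7.663 = 3.719 years.
Age gap = Δt − τ = 28.5 − 3.719 years.

Δt − τ = 24.8 years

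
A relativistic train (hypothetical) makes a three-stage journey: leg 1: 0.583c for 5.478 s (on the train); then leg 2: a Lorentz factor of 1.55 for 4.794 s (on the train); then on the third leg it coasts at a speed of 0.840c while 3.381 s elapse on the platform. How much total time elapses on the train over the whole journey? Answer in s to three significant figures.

Leg 1: 5.478 s is already measured on the train.
Leg 2: 4.794 s is already measured on the train.
Leg 3: γ = 1/√(1 − 0.840²) = 1/√0.2944 = 1.843; τ_3 = 3.381/1.843 = 1.834 s.
Total: 5.478 + 4.794 + 1.834 s.

τ = 12.1 s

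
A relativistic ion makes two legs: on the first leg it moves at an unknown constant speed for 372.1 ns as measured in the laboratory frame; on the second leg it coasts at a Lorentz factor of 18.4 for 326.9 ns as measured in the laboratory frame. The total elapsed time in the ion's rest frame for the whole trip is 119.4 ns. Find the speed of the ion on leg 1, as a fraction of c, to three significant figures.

Leg 1: speed unknown; τ_1 = 372.1/γ_1.
Leg 2: γ = 18.4; τ_2 = 326.9/18.40 = 17.77 ns.
Total proper time: τ_1 + 17.77 = 119.4, so τ_1 = 119.4 − 17.77 = 101.6 ns.
γ_1 = 372.1/101.6 = 3.661; β = √(1 − 1/γ²) = √0.9254.

β = 0.962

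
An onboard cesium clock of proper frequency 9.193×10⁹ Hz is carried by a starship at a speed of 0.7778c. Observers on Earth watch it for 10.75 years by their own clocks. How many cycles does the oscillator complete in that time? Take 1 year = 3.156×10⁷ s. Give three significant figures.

N = 1.96×10¹⁸

γ = 1/√(1 − 0.7778²) = 1/√0.3950 = 1.591
During 10.75 years of lab time, the oscillator's proper time advances by τ = Δt/γ = 10.75/1.591 = 6.757 years = 2.132×10⁸ s.
N = f × τ = 9.193×10⁹ × 2.132×10⁸ = 1.960×10¹⁸.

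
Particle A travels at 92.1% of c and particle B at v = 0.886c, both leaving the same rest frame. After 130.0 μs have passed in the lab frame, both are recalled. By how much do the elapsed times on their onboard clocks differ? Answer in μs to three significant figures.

A: β = 0.921; γ = 1/√(1 − 0.921²) = 1/√0.1518 = 2.567; τ_A = 130.0/2.567 = 50.64 μs.
B: γ = 1/√(1 − 0.886²) = 1/√0.2150 = 2.157; τ_B = 130.0/2.157 = 60.28 μs.

|τ_A − τ_B| = 9.64 μs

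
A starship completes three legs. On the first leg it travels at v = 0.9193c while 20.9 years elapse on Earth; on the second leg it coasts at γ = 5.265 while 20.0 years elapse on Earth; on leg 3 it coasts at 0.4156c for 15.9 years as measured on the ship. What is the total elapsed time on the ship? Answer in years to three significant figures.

Leg 1: γ = 1/√(1 − 0.9193²) = 1/√0.1549 = 2.541; τ_1 = 20.9/2.541 = 8.225 years.
Leg 2: γ = 5.265; τ_2 = 20.0/5.265 = 3.799 years.
Leg 3: 15.9 years is already measured on the ship.
Total: 8.225 + 3.799 + 15.90 years.

τ = 27.9 years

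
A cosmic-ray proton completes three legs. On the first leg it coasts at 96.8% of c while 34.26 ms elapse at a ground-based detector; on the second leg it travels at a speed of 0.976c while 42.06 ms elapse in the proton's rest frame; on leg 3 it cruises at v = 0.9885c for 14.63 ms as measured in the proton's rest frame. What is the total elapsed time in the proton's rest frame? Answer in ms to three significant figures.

τ = 65.3 ms

Leg 1: β = 0.968; γ = 1/√(1 − 0.968²) = 1/√0.06298 = 3.985; τ_1 = 34.26/3.985 = 8.598 ms.
Leg 2: 42.06 ms is already measured in the proton's rest frame.
Leg 3: 14.63 ms is already measured in the proton's rest frame.
Total: 8.598 + 42.06 + 14.63 ms.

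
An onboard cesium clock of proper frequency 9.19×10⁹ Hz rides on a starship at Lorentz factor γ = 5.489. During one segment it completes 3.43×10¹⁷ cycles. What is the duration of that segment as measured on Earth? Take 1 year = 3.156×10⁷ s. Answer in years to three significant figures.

Δt = 6.49 years

γ = 5.489
Proper time for N cycles: τ = N/f = 3.43×10¹⁷/(9.19×10⁹) = 3.732×10⁷ s = 1.183 years.
Lab-frame duration Δt = γτ = 5.489 × 1.183 = 6.491 years.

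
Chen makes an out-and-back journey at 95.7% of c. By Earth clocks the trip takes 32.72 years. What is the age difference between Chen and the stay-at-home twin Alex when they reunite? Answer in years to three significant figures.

Δt − τ = 23.2 years

β = 0.957; γ = 1/√(1 − 0.957²) = 1/√0.08415 = 3.447
Chen's elapsed proper time: τ = 32.72/3.447 = 9.492 years.
Age gap = Δt − τ = 32.72 − 9.492 years.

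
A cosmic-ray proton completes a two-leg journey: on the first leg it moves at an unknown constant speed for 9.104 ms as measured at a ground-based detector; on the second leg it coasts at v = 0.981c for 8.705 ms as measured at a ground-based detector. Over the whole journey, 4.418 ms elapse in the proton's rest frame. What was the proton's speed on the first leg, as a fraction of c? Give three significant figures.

β = 0.954

Leg 1: speed unknown; τ_1 = 9.104/γ_1.
Leg 2: γ = 1/√(1 − 0.981²) = 1/√0.03764 = 5.154; τ_2 = 8.705/5.154 = 1.689 ms.
Total proper time: τ_1 + 1.689 = 4.418, so τ_1 = 4.418 − 1.689 = 2.729 ms.
γ_1 = 9.104/2.729 = 3.336; β = √(1 − 1/γ²) = √0.9101.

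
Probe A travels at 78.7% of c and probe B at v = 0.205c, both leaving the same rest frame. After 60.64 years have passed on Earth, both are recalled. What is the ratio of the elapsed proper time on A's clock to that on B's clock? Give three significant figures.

A: β = 0.787; γ = 1/√(1 − 0.787²) = 1/√0.3806 = 1.621. B: γ = 1/√(1 − 0.205²) = 1/√0.9580 = 1.022.
τ_A/τ_B = γ_B/γ_A = 1.022/1.621 = 0.6303, so τ_A/τ_B = 0.6303.

τ_A/τ_B = 0.630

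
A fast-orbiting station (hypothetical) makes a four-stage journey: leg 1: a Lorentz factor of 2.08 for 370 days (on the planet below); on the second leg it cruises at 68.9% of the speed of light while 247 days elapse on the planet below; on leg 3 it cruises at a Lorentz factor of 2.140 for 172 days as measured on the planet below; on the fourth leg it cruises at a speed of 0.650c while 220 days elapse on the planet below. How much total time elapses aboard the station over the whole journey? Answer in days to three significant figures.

τ = 604 days

Leg 1: γ = 2.08; τ_1 = 370/2.080 = 177.9 days.
Leg 2: β = 0.689; γ = 1/√(1 − 0.689²) = 1/√0.5253 = 1.380; τ_2 = 247/1.380 = 179.0 days.
Leg 3: γ = 2.140; τ_3 = 172/2.140 = 80.37 days.
Leg 4: γ = 1/√(1 − 0.650²) = 1/√0.5775 = 1.316; τ_4 = 220/1.316 = 167.2 days.
Total: 177.9 + 179.0 + 80.37 + 167.2 days.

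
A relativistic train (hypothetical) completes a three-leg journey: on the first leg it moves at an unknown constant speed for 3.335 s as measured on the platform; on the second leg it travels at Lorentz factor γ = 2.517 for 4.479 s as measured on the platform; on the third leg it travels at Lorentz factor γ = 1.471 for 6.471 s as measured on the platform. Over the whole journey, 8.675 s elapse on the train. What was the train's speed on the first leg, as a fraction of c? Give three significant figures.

Leg 1: speed unknown; τ_1 = 3.335/γ_1.
Leg 2: γ = 2.517; τ_2 = 4.479/2.517 = 1.779 s.
Leg 3: γ = 1.471; τ_3 = 6.471/1.471 = 4.399 s.
Total proper time: τ_1 + 1.779 + 4.399 = 8.675, so τ_1 = 8.675 − 6.179 = 2.496 s.
γ_1 = 3.335/2.496 = 1.336; β = √(1 − 1/γ²) = √0.4397.

β = 0.663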